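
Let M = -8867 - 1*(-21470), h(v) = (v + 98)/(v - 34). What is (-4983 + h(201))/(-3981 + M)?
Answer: -415931/719937 ≈ -0.57773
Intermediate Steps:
h(v) = (98 + v)/(-34 + v)
M = 12603 (M = -8867 + 21470 = 12603)
(-4983 + h(201))/(-3981 + M) = (-4983 + (98 + 201)/(-34 + 201))/(-3981 + 12603) = (-4983 + 299/167)/8622 = (-4983 + (1/167)*299)*(1/8622) = (-4983 + 299/167)*(1/8622) = -831862/167*1/8622 = -415931/719937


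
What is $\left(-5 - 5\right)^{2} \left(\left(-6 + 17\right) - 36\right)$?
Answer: $-2500$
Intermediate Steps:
$\left(-5 - 5\right)^{2} \left(\left(-6 + 17\right) - 36\right) = \left(-10\right)^{2} \left(11 - 36\right) = 100 \left(-25\right) = -2500$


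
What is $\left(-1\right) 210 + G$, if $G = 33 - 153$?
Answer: $-330$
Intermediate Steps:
$G = -120$ ($G = 33 - 153 = -120$)
$\left(-1\right) 210 + G = \left(-1\right) 210 - 120 = -210 - 120 = -330$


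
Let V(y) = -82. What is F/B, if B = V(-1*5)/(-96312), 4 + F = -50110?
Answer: -2413289784/41 ≈ -5.8861e+7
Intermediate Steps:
F = -50114 (F = -4 - 50110 = -50114)
B = 41/48156 (B = -82/(-96312) = -82*(-1/96312) = 41/48156 ≈ 0.00085140)
F/B = -50114/41/48156 = -50114*48156/41 = -2413289784/41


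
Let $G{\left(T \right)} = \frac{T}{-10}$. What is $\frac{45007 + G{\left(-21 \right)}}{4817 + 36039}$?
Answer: $\frac{450091}{408560} \approx 1.1017$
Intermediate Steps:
$G{\left(T \right)} = - \frac{T}{10}$ ($G{\left(T \right)} = T \left(- \frac{1}{10}\right) = - \frac{T}{10}$)
$\frac{45007 + G{\left(-21 \right)}}{4817 + 36039} = \frac{45007 - - \frac{21}{10}}{4817 + 36039} = \frac{45007 + \frac{21}{10}}{40856} = \frac{450091}{10} \cdot \frac{1}{40856} = \frac{450091}{408560}$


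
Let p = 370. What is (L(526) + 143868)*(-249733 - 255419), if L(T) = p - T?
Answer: -72596404224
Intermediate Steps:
L(T) = 370 - T
(L(526) + 143868)*(-249733 - 255419) = ((370 - 1*526) + 143868)*(-249733 - 255419) = ((370 - 526) + 143868)*(-505152) = (-156 + 143868)*(-505152) = 143712*(-505152) = -72596404224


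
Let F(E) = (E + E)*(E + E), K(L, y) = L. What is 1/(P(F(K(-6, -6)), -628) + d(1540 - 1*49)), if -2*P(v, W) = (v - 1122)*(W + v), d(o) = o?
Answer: -1/235185 ≈ -4.2520e-6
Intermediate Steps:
F(E) = 4*E² (F(E) = (2*E)*(2*E) = 4*E²)
P(v, W) = -(-1122 + v)*(W + v)/2 (P(v, W) = -(v - 1122)*(W + v)/2 = -(-1122 + v)*(W + v)/2)
1/(P(F(K(-6, -6)), -628) + d(1540 - 1*49)) = 1/((561*(-628) + 561*(4*(-6)²) - (4*(-6)²)²/2 - ½*(-628)*4*(-6)²) + (1540 - 1*49)) = 1/((-352308 + 561*(4*36) - (4*36)²/2 - ½*(-628)*4*36) + (1540 - 49)) = 1/((-352308 + 561*144 - ½*144² - ½*(-628)*144) + 1491) = 1/((-352308 + 80784 - ½*20736 + 45216) + 1491) = 1/((-352308 + 80784 - 10368 + 45216) + 1491) = 1/(-236676 + 1491) = 1/(-235185) = -1/235185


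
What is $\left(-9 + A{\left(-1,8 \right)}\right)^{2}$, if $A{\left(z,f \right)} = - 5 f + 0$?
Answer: $2401$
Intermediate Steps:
$A{\left(z,f \right)} = - 5 f$
$\left(-9 + A{\left(-1,8 \right)}\right)^{2} = \left(-9 - 40\right)^{2} = \left(-49\right)^{2} = 2401$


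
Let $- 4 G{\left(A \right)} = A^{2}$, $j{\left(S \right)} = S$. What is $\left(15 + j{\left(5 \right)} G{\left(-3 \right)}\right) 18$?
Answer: $\frac{135}{2} \approx 67.5$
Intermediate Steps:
$G{\left(A \right)} = - \frac{A^{2}}{4}$
$\left(15 + j{\left(5 \right)} G{\left(-3 \right)}\right) 18 = \left(15 + 5 \left(- \frac{\left(-3\right)^{2}}{4}\right)\right) 18 = \left(15 + 5 \left(\left(- \frac{1}{4}\right) 9\right)\right) 18 = \left(15 + 5 \left(- \frac{9}{4}\right)\right) 18 = \left(15 - \frac{45}{4}\right) 18 = \frac{15}{4} \cdot 18 = \frac{135}{2}$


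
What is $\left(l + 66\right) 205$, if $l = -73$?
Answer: $-1435$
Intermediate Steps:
$\left(l + 66\right) 205 = \left(-73 + 66\right) 205 = \left(-7\right) 205 = -1435$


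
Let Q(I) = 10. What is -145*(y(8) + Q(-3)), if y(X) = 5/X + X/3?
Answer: -46255/24 ≈ -1927.3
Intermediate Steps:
y(X) = 5/X + X/3 (y(X) = 5/X + X*(⅓) = 5/X + X/3)
-145*(y(8) + Q(-3)) = -145*((5/8 + (⅓)*8) + 10) = -145*((5*(⅛) + 8/3) + 10) = -145*((5/8 + 8/3) + 10) = -145*(79/24 + 10) = -145*319/24 = -46255/24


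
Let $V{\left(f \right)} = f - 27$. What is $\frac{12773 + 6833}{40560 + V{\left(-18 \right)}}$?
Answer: $\frac{19606}{40515} \approx 0.48392$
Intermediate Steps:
$V{\left(f \right)} = -27 + f$ ($V{\left(f \right)} = f - 27 = -27 + f$)
$\frac{12773 + 6833}{40560 + V{\left(-18 \right)}} = \frac{12773 + 6833}{40560 - 45} = \frac{19606}{40560 - 45} = \frac{19606}{40515}$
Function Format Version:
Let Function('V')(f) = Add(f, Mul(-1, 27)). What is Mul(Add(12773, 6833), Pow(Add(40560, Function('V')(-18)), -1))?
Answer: Rational(19606, 40515) ≈ 0.48392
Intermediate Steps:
Function('V')(f) = Add(-27, f) (Function('V')(f) = Add(f, -27) = Add(-27, f))
Mul(Add(12773, 6833), Pow(Add(40560, Function('V')(-18)), -1)) = Mul(Add(12773, 6833), Pow(Add(40560, Add(-27, -18)), -1)) = Mul(19606, Pow(Add(40560, -45), -1)) = Mul(19606, Pow(40515, -1)) = Mul(19606, Rational(1, 40515)) = Rational(19606, 40515)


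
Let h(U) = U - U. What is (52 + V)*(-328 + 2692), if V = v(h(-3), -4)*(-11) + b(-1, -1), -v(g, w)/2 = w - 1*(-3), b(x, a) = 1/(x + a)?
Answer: 69738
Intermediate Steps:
h(U) = 0
b(x, a) = 1/(a + x)
v(g, w) = -6 - 2*w (v(g, w) = -2*(w - 1*(-3)) = -2*(w + 3) = -2*(3 + w) = -6 - 2*w)
V = -45/2 (V = (-6 - 2*(-4))*(-11) + 1/(-1 - 1) = (-6 + 8)*(-11) + 1/(-2) = 2*(-11) - ½ = -22 - ½ = -45/2 ≈ -22.500)
(52 + V)*(-328 + 2692) = (52 - 45/2)*(-328 + 2692) = (59/2)*2364 = 69738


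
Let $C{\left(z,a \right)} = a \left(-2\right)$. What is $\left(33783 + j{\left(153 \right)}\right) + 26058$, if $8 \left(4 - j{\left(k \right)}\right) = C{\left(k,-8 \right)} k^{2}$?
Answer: $13027$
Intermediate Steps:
$C{\left(z,a \right)} = - 2 a$
$j{\left(k \right)} = 4 - 2 k^{2}$ ($j{\left(k \right)} = 4 - \frac{\left(-2\right) \left(-8\right) k^{2}}{8} = 4 - \frac{16 k^{2}}{8} = 4 - 2 k^{2}$)
$\left(33783 + j{\left(153 \right)}\right) + 26058 = \left(33783 + \left(4 - 2 \cdot 153^{2}\right)\right) + 26058 = \left(33783 + \left(4 - 46818\right)\right) + 26058 = \left(33783 - 46814\right) + 26058 = -13031 + 26058 = 13027$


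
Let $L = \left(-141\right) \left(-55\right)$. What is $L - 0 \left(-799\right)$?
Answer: $7755$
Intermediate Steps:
$L = 7755$
$L - 0 \left(-799\right) = 7755 - 0 \left(-799\right) = 7755 - 0 = 7755 + 0 = 7755$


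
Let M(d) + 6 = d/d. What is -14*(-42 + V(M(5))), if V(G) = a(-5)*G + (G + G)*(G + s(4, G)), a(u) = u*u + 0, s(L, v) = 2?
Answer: 1918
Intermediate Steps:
a(u) = u² (a(u) = u² + 0 = u²)
M(d) = -5 (M(d) = -6 + d/d = -6 + 1 = -5)
V(G) = 25*G + 2*G*(2 + G) (V(G) = (-5)²*G + (G + G)*(G + 2) = 25*G + (2*G)*(2 + G) = 25*G + 2*G*(2 + G))
-14*(-42 + V(M(5))) = -14*(-42 - 5*(29 + 2*(-5))) = -14*(-42 - 5*(29 - 10)) = -14*(-42 - 5*19) = -14*(-42 - 95) = -14*(-137) = 1918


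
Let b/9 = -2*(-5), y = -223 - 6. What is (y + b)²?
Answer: 19321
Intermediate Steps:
y = -229
b = 90 (b = 9*(-2*(-5)) = 9*10 = 90)
(y + b)² = (-229 + 90)² = (-139)² = 19321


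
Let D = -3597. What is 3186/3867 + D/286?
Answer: -393891/33514 ≈ -11.753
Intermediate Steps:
3186/3867 + D/286 = 3186/3867 - 3597/286 = 3186*(1/3867) - 3597*1/286 = 1062/1289 - 327/26 = -393891/33514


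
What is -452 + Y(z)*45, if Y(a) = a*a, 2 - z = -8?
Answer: 4048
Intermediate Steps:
z = 10 (z = 2 - 1*(-8) = 2 + 8 = 10)
Y(a) = a²
-452 + Y(z)*45 = -452 + 10²*45 = -452 + 100*45 = -452 + 4500 = 4048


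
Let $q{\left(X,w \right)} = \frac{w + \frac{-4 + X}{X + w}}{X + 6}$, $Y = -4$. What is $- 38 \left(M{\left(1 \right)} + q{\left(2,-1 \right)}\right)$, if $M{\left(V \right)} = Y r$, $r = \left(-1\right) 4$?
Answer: $- \frac{2375}{4} \approx -593.75$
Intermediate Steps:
$r = -4$
$M{\left(V \right)} = 16$ ($M{\left(V \right)} = \left(-4\right) \left(-4\right) = 16$)
$q{\left(X,w \right)} = \frac{w + \frac{-4 + X}{X + w}}{6 + X}$
$- 38 \left(M{\left(1 \right)} + q{\left(2,-1 \right)}\right) = - 38 \left(16 + \frac{-4 + 2 + \left(-1\right)^{2} + 2 \left(-1\right)}{2^{2} + 6 \cdot 2 + 6 \left(-1\right) + 2 \left(-1\right)}\right) = - 38 \left(16 + \frac{-4 + 2 + 1 - 2}{4 + 12 - 6 - 2}\right) = - 38 \left(16 + \frac{1}{8} \left(-3\right)\right) = - 38 \left(16 - \frac{3}{8}\right) = \left(-38\right) \frac{125}{8} = - \frac{2375}{4}$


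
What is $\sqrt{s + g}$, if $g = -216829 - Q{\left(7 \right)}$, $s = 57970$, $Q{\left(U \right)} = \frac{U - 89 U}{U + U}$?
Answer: $i \sqrt{158815} \approx 398.52 i$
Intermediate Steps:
$Q{\left(U \right)} = -44$ ($Q{\left(U \right)} = \frac{\left(-88\right) U}{2 U} = - 88 U \frac{1}{2 U} = -44$)
$g = -216785$ ($g = -216829 - -44 = -216829 + 44 = -216785$)
$\sqrt{s + g} = \sqrt{57970 - 216785} = \sqrt{-158815} = i \sqrt{158815}$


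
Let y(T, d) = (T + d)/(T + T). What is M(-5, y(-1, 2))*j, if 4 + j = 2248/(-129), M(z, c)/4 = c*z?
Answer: -27640/129 ≈ -214.26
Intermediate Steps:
y(T, d) = (T + d)/(2*T) (y(T, d) = (T + d)/((2*T)) = (T + d)*(1/(2*T)) = (T + d)/(2*T))
M(z, c) = 4*c*z (M(z, c) = 4*(c*z) = 4*c*z)
j = -2764/129 (j = -4 + 2248/(-129) = -4 + 2248*(-1/129) = -4 - 2248/129 = -2764/129 ≈ -21.426)
M(-5, y(-1, 2))*j = (4*((1/2)*(-1 + 2)/(-1))*(-5))*(-2764/129) = (4*((1/2)*(-1)*1)*(-5))*(-2764/129) = (4*(-1/2)*(-5))*(-2764/129) = 10*(-2764/129) = -27640/129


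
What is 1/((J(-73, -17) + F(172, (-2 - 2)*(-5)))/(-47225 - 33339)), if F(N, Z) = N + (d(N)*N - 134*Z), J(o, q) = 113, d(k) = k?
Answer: -80564/27189 ≈ -2.9631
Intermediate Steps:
F(N, Z) = N + N**2 - 134*Z (F(N, Z) = N + (N*N - 134*Z) = N + (N**2 - 134*Z) = N + N**2 - 134*Z)
1/((J(-73, -17) + F(172, (-2 - 2)*(-5)))/(-47225 - 33339)) = 1/((113 + (172 + 172**2 - 134*(-2 - 2)*(-5)))/(-47225 - 33339)) = 1/((113 + (172 + 29584 - (-536)*(-5)))/(-80564)) = 1/((113 + (172 + 29584 - 134*20))*(-1/80564)) = 1/((113 + (172 + 29584 - 2680))*(-1/80564)) = 1/((113 + 27076)*(-1/80564)) = 1/(27189*(-1/80564)) = 1/(-27189/80564) = -80564/27189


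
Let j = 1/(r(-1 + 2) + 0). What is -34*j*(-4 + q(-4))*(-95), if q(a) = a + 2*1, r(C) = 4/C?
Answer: -4845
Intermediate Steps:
j = ¼ (j = 1/(4/(-1 + 2) + 0) = 1/(4/1 + 0) = 1/(4*1 + 0) = 1/(4 + 0) = 1/4 = ¼ ≈ 0.25000)
q(a) = 2 + a (q(a) = a + 2 = 2 + a)
-34*j*(-4 + q(-4))*(-95) = -17*(-4 + (2 - 4))/2*(-95) = -17*(-4 - 2)/2*(-95) = -17*(-6)/2*(-95) = -34*(-3/2)*(-95) = 51*(-95) = -4845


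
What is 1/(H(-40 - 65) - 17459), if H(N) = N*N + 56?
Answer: -1/6378 ≈ -0.00015679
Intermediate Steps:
H(N) = 56 + N² (H(N) = N² + 56 = 56 + N²)
1/(H(-40 - 65) - 17459) = 1/((56 + (-40 - 65)²) - 17459) = 1/((56 + (-105)²) - 17459) = 1/((56 + 11025) - 17459) = 1/(11081 - 17459) = 1/(-6378) = -1/6378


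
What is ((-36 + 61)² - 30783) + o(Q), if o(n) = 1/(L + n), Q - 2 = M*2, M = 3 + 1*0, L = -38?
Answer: -904741/30 ≈ -30158.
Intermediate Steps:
M = 3 (M = 3 + 0 = 3)
Q = 8 (Q = 2 + 3*2 = 2 + 6 = 8)
o(n) = 1/(-38 + n)
((-36 + 61)² - 30783) + o(Q) = ((-36 + 61)² - 30783) + 1/(-38 + 8) = (25² - 30783) + 1/(-30) = (625 - 30783) - 1/30 = -30158 - 1/30 = -904741/30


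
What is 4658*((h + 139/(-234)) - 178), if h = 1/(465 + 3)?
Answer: -194660149/234 ≈ -8.3188e+5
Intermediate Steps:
h = 1/468 ≈ 0.0021368
4658*((h + 139/(-234)) - 178) = 4658*((1/468 + 139/(-234)) - 178) = 4658*((1/468 + 139*(-1/234)) - 178) = 4658*((1/468 - 139/234) - 178) = 4658*(-277/468 - 178) = 4658*(-83581/468) = -194660149/234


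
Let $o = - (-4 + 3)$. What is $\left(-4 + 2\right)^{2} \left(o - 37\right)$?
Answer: $-144$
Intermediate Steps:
$o = 1$ ($o = \left(-1\right) \left(-1\right) = 1$)
$\left(-4 + 2\right)^{2} \left(o - 37\right) = \left(-4 + 2\right)^{2} \left(1 - 37\right) = \left(-2\right)^{2} \left(-36\right) = 4 \left(-36\right) = -144$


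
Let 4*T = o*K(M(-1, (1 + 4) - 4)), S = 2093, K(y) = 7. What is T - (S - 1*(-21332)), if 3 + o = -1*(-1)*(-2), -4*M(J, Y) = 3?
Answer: -93735/4 ≈ -23434.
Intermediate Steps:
M(J, Y) = -¾ (M(J, Y) = -¼*3 = -¾)
o = -5 (o = -3 - 1*(-1)*(-2) = -3 + 1*(-2) = -3 - 2 = -5)
T = -35/4 (T = (-5*7)/4 = (¼)*(-35) = -35/4 ≈ -8.7500)
T - (S - 1*(-21332)) = -35/4 - (2093 - 1*(-21332)) = -35/4 - (2093 + 21332) = -35/4 - 1*23425 = -35/4 - 23425 = -93735/4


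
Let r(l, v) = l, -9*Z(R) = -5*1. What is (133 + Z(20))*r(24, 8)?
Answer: 9616/3 ≈ 3205.3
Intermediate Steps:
Z(R) = 5/9 (Z(R) = -(-5)/9 = -⅑*(-5) = 5/9)
(133 + Z(20))*r(24, 8) = (133 + 5/9)*24 = (1202/9)*24 = 9616/3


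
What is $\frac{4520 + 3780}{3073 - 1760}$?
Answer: $\frac{8300}{1313} \approx 6.3214$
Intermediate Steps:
$\frac{4520 + 3780}{3073 - 1760} = \frac{8300}{3073 + \left(-2472 + 712\right)} = \frac{8300}{3073 - 1760} = \frac{8300}{1313}$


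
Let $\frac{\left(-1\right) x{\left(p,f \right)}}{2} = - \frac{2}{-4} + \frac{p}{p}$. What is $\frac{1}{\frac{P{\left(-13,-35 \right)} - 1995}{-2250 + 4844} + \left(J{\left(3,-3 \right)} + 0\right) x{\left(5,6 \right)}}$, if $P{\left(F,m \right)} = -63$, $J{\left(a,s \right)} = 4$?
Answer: $- \frac{1297}{16593} \approx -0.078166$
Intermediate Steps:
$x{\left(p,f \right)} = -3$ ($x{\left(p,f \right)} = - 2 \left(- \frac{2}{-4} + \frac{p}{p}\right) = - 2 \left(\left(-2\right) \left(- \frac{1}{4}\right) + 1\right) = - 2 \left(\frac{1}{2} + 1\right) = \left(-2\right) \frac{3}{2} = -3$)
$\frac{1}{\frac{P{\left(-13,-35 \right)} - 1995}{-2250 + 4844} + \left(J{\left(3,-3 \right)} + 0\right) x{\left(5,6 \right)}} = \frac{1}{\frac{-63 - 1995}{-2250 + 4844} + \left(4 + 0\right) \left(-3\right)} = \frac{1}{- \frac{2058}{2594} + 4 \left(-3\right)} = \frac{1}{\left(-2058\right) \frac{1}{2594} - 12} = \frac{1}{- \frac{1029}{1297} - 12} = \frac{1}{- \frac{16593}{1297}} = - \frac{1297}{16593}$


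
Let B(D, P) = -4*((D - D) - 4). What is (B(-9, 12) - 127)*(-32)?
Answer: 3552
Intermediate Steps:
B(D, P) = 16 (B(D, P) = -4*(0 - 4) = -4*(-4) = 16)
(B(-9, 12) - 127)*(-32) = (16 - 127)*(-32) = -111*(-32) = 3552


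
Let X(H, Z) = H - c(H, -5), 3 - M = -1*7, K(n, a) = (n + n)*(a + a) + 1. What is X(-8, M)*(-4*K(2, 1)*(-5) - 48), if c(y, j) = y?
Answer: 0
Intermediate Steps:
K(n, a) = 1 + 4*a*n (K(n, a) = (2*n)*(2*a) + 1 = 4*a*n + 1 = 1 + 4*a*n)
M = 10 (M = 3 - (-1)*7 = 3 - 1*(-7) = 3 + 7 = 10)
X(H, Z) = 0 (X(H, Z) = H - H = 0)
X(-8, M)*(-4*K(2, 1)*(-5) - 48) = 0*(-4*(1 + 4*1*2)*(-5) - 48) = 0*(-4*(1 + 8)*(-5) - 48) = 0*(-4*9*(-5) - 48) = 0*(-36*(-5) - 48) = 0*(180 - 48) = 0*132 = 0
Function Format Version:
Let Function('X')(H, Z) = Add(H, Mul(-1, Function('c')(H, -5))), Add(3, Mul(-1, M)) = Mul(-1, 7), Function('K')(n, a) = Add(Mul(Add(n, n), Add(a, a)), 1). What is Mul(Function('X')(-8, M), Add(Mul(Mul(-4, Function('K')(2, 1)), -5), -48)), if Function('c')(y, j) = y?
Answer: 0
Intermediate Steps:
Function('K')(n, a) = Add(1, Mul(4, a, n)) (Function('K')(n, a) = Add(Mul(Mul(2, n), Mul(2, a)), 1) = Add(Mul(4, a, n), 1) = Add(1, Mul(4, a, n)))
M = 10 (M = Add(3, Mul(-1, Mul(-1, 7))) = Add(3, Mul(-1, -7)) = Add(3, 7) = 10)
Function('X')(H, Z) = 0 (Function('X')(H, Z) = Add(H, Mul(-1, H)) = 0)
Mul(Function('X')(-8, M), Add(Mul(Mul(-4, Function('K')(2, 1)), -5), -48)) = Mul(0, Add(Mul(Mul(-4, Add(1, Mul(4, 1, 2))), -5), -48)) = Mul(0, Add(Mul(Mul(-4, Add(1, 8)), -5), -48)) = Mul(0, Add(Mul(Mul(-4, 9), -5), -48)) = Mul(0, Add(Mul(-36, -5), -48)) = Mul(0, Add(180, -48)) = Mul(0, 132) = 0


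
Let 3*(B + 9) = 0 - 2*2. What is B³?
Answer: -29791/27 ≈ -1103.4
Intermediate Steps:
B = -31/3 (B = -9 + (0 - 2*2)/3 = -9 + (0 - 4)/3 = -9 + (⅓)*(-4) = -9 - 4/3 = -31/3 ≈ -10.333)
B³ = (-31/3)³ = -29791/27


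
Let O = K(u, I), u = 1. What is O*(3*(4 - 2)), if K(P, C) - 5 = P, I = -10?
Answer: 36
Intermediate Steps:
K(P, C) = 5 + P
O = 6 (O = 5 + 1 = 6)
O*(3*(4 - 2)) = 6*(3*(4 - 2)) = 6*(3*2) = 6*6 = 36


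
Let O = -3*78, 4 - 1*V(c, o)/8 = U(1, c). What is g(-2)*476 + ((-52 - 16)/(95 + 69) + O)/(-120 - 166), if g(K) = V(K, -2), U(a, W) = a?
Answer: 133967435/11726 ≈ 11425.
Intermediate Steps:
V(c, o) = 24 (V(c, o) = 32 - 8*1 = 32 - 8 = 24)
O = -234
g(K) = 24
g(-2)*476 + ((-52 - 16)/(95 + 69) + O)/(-120 - 166) = 24*476 + ((-52 - 16)/(95 + 69) - 234)/(-120 - 166) = 11424 + (-68/164 - 234)/(-286) = 11424 + (-68*1/164 - 234)*(-1/286) = 11424 + (-17/41 - 234)*(-1/286) = 11424 - 9611/41*(-1/286) = 11424 + 9611/11726 = 133967435/11726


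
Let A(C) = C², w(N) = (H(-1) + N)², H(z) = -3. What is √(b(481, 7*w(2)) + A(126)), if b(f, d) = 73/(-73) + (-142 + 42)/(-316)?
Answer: 15*√440346/79 ≈ 126.00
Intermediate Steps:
w(N) = (-3 + N)²
b(f, d) = -54/79 (b(f, d) = 73*(-1/73) - 100*(-1/316) = -1 + 25/79 = -54/79)
√(b(481, 7*w(2)) + A(126)) = √(-54/79 + 126²) = √(-54/79 + 15876) = √(1254150/79) = 15*√440346/79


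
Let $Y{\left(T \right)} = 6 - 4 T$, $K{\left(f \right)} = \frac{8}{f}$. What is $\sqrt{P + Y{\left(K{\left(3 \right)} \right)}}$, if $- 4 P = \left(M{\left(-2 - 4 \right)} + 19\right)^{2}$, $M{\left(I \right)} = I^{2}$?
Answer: $\frac{i \sqrt{27393}}{6} \approx 27.585 i$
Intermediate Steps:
$P = - \frac{3025}{4}$ ($P = - \frac{\left(\left(-2 - 4\right)^{2} + 19\right)^{2}}{4} = - \frac{\left(\left(-6\right)^{2} + 19\right)^{2}}{4} = - \frac{\left(36 + 19\right)^{2}}{4} = - \frac{55^{2}}{4} = \left(- \frac{1}{4}\right) 3025 = - \frac{3025}{4} \approx -756.25$)
$\sqrt{P + Y{\left(K{\left(3 \right)} \right)}} = \sqrt{- \frac{3025}{4} + \left(6 - 4 \cdot \frac{8}{3}\right)} = \sqrt{- \frac{3025}{4} + \left(6 - 4 \cdot 8 \cdot \frac{1}{3}\right)} = \sqrt{- \frac{3025}{4} + \left(6 - \frac{32}{3}\right)} = \sqrt{- \frac{3025}{4} - \frac{14}{3}} = \sqrt{- \frac{9131}{12}} = \frac{i \sqrt{27393}}{6}$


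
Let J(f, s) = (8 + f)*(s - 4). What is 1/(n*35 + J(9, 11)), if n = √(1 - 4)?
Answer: 17/2548 - 5*I*√3/2548 ≈ 0.0066719 - 0.0033988*I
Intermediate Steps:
J(f, s) = (-4 + s)*(8 + f) (J(f, s) = (8 + f)*(-4 + s) = (-4 + s)*(8 + f))
n = I*√3 (n = √(-3) = I*√3 ≈ 1.732*I)
1/(n*35 + J(9, 11)) = 1/((I*√3)*35 + (-32 - 4*9 + 8*11 + 9*11)) = 1/(35*I*√3 + (-32 - 36 + 88 + 99)) = 1/(35*I*√3 + 119) = 1/(119 + 35*I*√3)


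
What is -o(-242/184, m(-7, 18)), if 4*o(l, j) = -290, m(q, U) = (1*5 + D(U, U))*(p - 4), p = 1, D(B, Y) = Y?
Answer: 145/2 ≈ 72.500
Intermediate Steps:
m(q, U) = -15 - 3*U (m(q, U) = (1*5 + U)*(1 - 4) = (5 + U)*(-3) = -15 - 3*U)
o(l, j) = -145/2 (o(l, j) = (1/4)*(-290) = -145/2)
-o(-242/184, m(-7, 18)) = -1*(-145/2) = 145/2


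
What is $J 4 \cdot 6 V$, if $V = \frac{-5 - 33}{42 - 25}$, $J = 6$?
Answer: $- \frac{5472}{17} \approx -321.88$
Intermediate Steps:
$V = - \frac{38}{17} \approx -2.2353$
$J 4 \cdot 6 V = 6 \cdot 4 \cdot 6 \left(- \frac{38}{17}\right) = 24 \cdot 6 \left(- \frac{38}{17}\right) = 144 \left(- \frac{38}{17}\right) = - \frac{5472}{17}$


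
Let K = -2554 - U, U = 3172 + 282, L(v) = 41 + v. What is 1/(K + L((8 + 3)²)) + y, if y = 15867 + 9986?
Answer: 151136637/5846 ≈ 25853.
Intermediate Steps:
U = 3454
K = -6008 (K = -2554 - 1*3454 = -2554 - 3454 = -6008)
y = 25853
1/(K + L((8 + 3)²)) + y = 1/(-6008 + (41 + (8 + 3)²)) + 25853 = 1/(-6008 + (41 + 11²)) + 25853 = 1/(-6008 + (41 + 121)) + 25853 = 1/(-6008 + 162) + 25853 = 1/(-5846) + 25853 = -1/5846 + 25853 = 151136637/5846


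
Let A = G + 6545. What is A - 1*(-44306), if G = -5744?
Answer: 45107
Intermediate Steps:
A = 801 (A = -5744 + 6545 = 801)
A - 1*(-44306) = 801 - 1*(-44306) = 801 + 44306 = 45107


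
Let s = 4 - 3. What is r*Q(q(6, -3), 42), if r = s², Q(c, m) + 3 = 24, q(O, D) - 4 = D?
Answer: 21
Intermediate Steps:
s = 1
q(O, D) = 4 + D
Q(c, m) = 21 (Q(c, m) = -3 + 24 = 21)
r = 1 (r = 1² = 1)
r*Q(q(6, -3), 42) = 1*21 = 21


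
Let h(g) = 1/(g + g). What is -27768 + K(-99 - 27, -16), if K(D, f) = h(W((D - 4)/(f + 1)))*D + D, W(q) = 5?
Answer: -139533/5 ≈ -27907.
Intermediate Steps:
h(g) = 1/(2*g)
K(D, f) = 11*D/10 (K(D, f) = ((½)/5)*D + D = ((½)*(⅕))*D + D = D/10 + D = 11*D/10)
-27768 + K(-99 - 27, -16) = -27768 + 11*(-99 - 27)/10 = -27768 + (11/10)*(-126) = -27768 - 693/5 = -139533/5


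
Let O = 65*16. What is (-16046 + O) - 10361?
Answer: -25367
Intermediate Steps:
O = 1040
(-16046 + O) - 10361 = (-16046 + 1040) - 10361 = -15006 - 10361 = -25367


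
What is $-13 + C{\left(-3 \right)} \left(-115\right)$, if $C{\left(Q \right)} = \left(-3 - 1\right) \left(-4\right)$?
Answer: $-1853$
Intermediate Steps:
$C{\left(Q \right)} = 16$ ($C{\left(Q \right)} = \left(-4\right) \left(-4\right) = 16$)
$-13 + C{\left(-3 \right)} \left(-115\right) = -13 + 16 \left(-115\right) = -13 - 1840 = -1853$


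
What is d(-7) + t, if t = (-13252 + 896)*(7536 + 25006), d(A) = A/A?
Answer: -402088951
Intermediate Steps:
d(A) = 1
t = -402088952 (t = -12356*32542 = -402088952)
d(-7) + t = 1 - 402088952 = -402088951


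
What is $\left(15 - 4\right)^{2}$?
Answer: $121$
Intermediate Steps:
$\left(15 - 4\right)^{2} = 11^{2} = 121$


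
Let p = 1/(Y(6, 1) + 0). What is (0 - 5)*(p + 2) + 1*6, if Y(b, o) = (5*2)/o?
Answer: -9/2 ≈ -4.5000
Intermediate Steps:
Y(b, o) = 10/o
p = ⅒ (p = 1/(10/1 + 0) = 1/(10*1 + 0) = 1/(10 + 0) = 1/10 = ⅒ ≈ 0.10000)
(0 - 5)*(p + 2) + 1*6 = (0 - 5)*(⅒ + 2) + 1*6 = -5*21/10 + 6 = -21/2 + 6 = -9/2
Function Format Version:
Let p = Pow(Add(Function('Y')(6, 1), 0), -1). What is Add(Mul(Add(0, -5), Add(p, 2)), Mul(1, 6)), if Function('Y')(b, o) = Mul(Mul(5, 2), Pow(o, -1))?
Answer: Rational(-9, 2) ≈ -4.5000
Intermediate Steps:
Function('Y')(b, o) = Mul(10, Pow(o, -1))
p = Rational(1, 10) (p = Pow(Add(Mul(10, Pow(1, -1)), 0), -1) = Pow(Add(Mul(10, 1), 0), -1) = Pow(Add(10, 0), -1) = Pow(10, -1) = Rational(1, 10) ≈ 0.10000)
Add(Mul(Add(0, -5), Add(p, 2)), Mul(1, 6)) = Add(Mul(Add(0, -5), Add(Rational(1, 10), 2)), Mul(1, 6)) = Add(Mul(-5, Rational(21, 10)), 6) = Add(Rational(-21, 2), 6) = Rational(-9, 2)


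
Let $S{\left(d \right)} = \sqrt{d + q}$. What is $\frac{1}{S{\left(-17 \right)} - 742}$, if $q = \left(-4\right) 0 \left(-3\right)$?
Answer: $- \frac{742}{550581} - \frac{i \sqrt{17}}{550581} \approx -0.0013477 - 7.4886 \cdot 10^{-6} i$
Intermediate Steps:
$q = 0$ ($q = 0 \left(-3\right) = 0$)
$S{\left(d \right)} = \sqrt{d}$ ($S{\left(d \right)} = \sqrt{d + 0} = \sqrt{d}$)
$\frac{1}{S{\left(-17 \right)} - 742} = \frac{1}{\sqrt{-17} - 742} = \frac{1}{i \sqrt{17} - 742} = \frac{1}{-742 + i \sqrt{17}}$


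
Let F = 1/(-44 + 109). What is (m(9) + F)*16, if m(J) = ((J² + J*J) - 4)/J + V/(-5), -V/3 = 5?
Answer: 192544/585 ≈ 329.14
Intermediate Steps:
V = -15 (V = -3*5 = -15)
m(J) = 3 + (-4 + 2*J²)/J (m(J) = ((J² + J*J) - 4)/J - 15/(-5) = ((J² + J²) - 4)/J - 15*(-⅕) = (2*J² - 4)/J + 3 = (-4 + 2*J²)/J + 3 = 3 + (-4 + 2*J²)/J)
F = 1/65 ≈ 0.015385
(m(9) + F)*16 = ((3 - 4/9 + 2*9) + 1/65)*16 = ((3 - 4*⅑ + 18) + 1/65)*16 = ((3 - 4/9 + 18) + 1/65)*16 = (185/9 + 1/65)*16 = (12034/585)*16 = 192544/585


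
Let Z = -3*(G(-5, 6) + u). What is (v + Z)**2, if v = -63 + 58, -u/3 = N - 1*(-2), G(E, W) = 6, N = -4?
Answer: 1681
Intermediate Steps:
u = 6 (u = -3*(-4 - 1*(-2)) = -3*(-4 + 2) = -3*(-2) = 6)
Z = -36 (Z = -3*(6 + 6) = -3*12 = -36)
v = -5
(v + Z)**2 = (-5 - 36)**2 = (-41)**2 = 1681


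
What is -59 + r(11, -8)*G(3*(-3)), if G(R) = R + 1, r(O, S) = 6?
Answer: -107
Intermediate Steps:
G(R) = 1 + R
-59 + r(11, -8)*G(3*(-3)) = -59 + 6*(1 + 3*(-3)) = -59 + 6*(1 - 9) = -59 + 6*(-8) = -59 - 48 = -107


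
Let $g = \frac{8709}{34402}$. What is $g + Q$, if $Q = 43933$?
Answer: $\frac{1511391775}{34402} \approx 43933.0$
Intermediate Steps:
$g = \frac{8709}{34402}$ ($g = 8709 \cdot \frac{1}{34402} = \frac{8709}{34402} \approx 0.25315$)
$g + Q = \frac{8709}{34402} + 43933 = \frac{1511391775}{34402}$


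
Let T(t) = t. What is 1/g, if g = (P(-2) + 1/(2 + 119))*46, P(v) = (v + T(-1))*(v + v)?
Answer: 121/66838 ≈ 0.0018103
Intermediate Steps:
P(v) = 2*v*(-1 + v) (P(v) = (v - 1)*(v + v) = (-1 + v)*(2*v) = 2*v*(-1 + v))
g = 66838/121 (g = (2*(-2)*(-1 - 2) + 1/(2 + 119))*46 = (2*(-2)*(-3) + 1/121)*46 = (12 + 1/121)*46 = (1453/121)*46 = 66838/121 ≈ 552.38)
1/g = 1/(66838/121) = 121/66838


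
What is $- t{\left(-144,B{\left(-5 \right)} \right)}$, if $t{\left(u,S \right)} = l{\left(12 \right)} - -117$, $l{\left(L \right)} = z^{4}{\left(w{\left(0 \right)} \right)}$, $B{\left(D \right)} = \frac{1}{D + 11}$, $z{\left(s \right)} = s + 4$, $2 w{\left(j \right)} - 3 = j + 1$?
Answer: $-1413$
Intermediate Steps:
$w{\left(j \right)} = 2 + \frac{j}{2}$ ($w{\left(j \right)} = \frac{3}{2} + \frac{j + 1}{2} = \frac{3}{2} + \frac{1 + j}{2} = \frac{3}{2} + \left(\frac{1}{2} + \frac{j}{2}\right) = 2 + \frac{j}{2}$)
$z{\left(s \right)} = 4 + s$
$B{\left(D \right)} = \frac{1}{11 + D}$
$l{\left(L \right)} = 1296$ ($l{\left(L \right)} = \left(4 + \left(2 + \frac{1}{2} \cdot 0\right)\right)^{4} = \left(4 + \left(2 + 0\right)\right)^{4} = \left(4 + 2\right)^{4} = 6^{4} = 1296$)
$t{\left(u,S \right)} = 1413$ ($t{\left(u,S \right)} = 1296 - -117 = 1296 + 117 = 1413$)
$- t{\left(-144,B{\left(-5 \right)} \right)} = \left(-1\right) 1413 = -1413$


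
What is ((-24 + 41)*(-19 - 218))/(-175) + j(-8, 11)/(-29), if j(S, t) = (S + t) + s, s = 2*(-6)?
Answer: 118416/5075 ≈ 23.333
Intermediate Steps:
s = -12
j(S, t) = -12 + S + t (j(S, t) = (S + t) - 12 = -12 + S + t)
((-24 + 41)*(-19 - 218))/(-175) + j(-8, 11)/(-29) = ((-24 + 41)*(-19 - 218))/(-175) + (-12 - 8 + 11)/(-29) = (17*(-237))*(-1/175) - 9*(-1/29) = -4029*(-1/175) + 9/29 = 4029/175 + 9/29 = 118416/5075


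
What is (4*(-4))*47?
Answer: -752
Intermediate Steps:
(4*(-4))*47 = -16*47 = -752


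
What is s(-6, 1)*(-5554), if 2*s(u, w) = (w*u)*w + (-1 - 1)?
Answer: 22216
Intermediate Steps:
s(u, w) = -1 + u*w**2/2 (s(u, w) = ((w*u)*w + (-1 - 1))/2 = ((u*w)*w - 2)/2 = (u*w**2 - 2)/2 = (-2 + u*w**2)/2 = -1 + u*w**2/2)
s(-6, 1)*(-5554) = (-1 + (1/2)*(-6)*1**2)*(-5554) = (-1 + (1/2)*(-6)*1)*(-5554) = (-1 - 3)*(-5554) = -4*(-5554) = 22216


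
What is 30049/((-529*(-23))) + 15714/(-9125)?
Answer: 83004887/111023875 ≈ 0.74763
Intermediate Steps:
30049/((-529*(-23))) + 15714/(-9125) = 30049/12167 + 15714*(-1/9125) = 30049*(1/12167) - 15714/9125 = 30049/12167 - 15714/9125 = 83004887/111023875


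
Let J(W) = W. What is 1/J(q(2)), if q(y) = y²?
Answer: ¼ ≈ 0.25000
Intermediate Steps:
1/J(q(2)) = 1/(2²) = 1/4 = ¼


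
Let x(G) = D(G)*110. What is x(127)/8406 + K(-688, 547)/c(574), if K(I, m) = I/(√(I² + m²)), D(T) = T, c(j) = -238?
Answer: 6985/4203 + 344*√772553/91933807 ≈ 1.6652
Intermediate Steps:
K(I, m) = I/√(I² + m²)
x(G) = 110*G (x(G) = G*110 = 110*G)
x(127)/8406 + K(-688, 547)/c(574) = (110*127)/8406 - 688/√((-688)² + 547²)/(-238) = 13970*(1/8406) - 688/√(473344 + 299209)*(-1/238) = 6985/4203 - 688*√772553/772553*(-1/238) = 6985/4203 + 344*√772553/91933807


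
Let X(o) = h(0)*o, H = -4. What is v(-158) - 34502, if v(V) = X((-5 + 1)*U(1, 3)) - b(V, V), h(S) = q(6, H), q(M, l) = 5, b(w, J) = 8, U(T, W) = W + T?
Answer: -34590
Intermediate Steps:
U(T, W) = T + W
h(S) = 5
X(o) = 5*o
v(V) = -88 (v(V) = 5*((-5 + 1)*(1 + 3)) - 1*8 = 5*(-4*4) - 8 = 5*(-16) - 8 = -80 - 8 = -88)
v(-158) - 34502 = -88 - 34502 = -34590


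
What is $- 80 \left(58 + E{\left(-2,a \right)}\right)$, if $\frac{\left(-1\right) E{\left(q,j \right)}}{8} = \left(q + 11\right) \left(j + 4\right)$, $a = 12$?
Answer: $87520$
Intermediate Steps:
$E{\left(q,j \right)} = - 8 \left(4 + j\right) \left(11 + q\right)$ ($E{\left(q,j \right)} = - 8 \left(q + 11\right) \left(j + 4\right) = - 8 \left(11 + q\right) \left(4 + j\right) = - 8 \left(4 + j\right) \left(11 + q\right)$)
$- 80 \left(58 + E{\left(-2,a \right)}\right) = - 80 \left(58 - \left(1344 - 192\right)\right) = - 80 \left(58 + \left(-352 - 1056 + 64 + 192\right)\right) = - 80 \left(58 - 1152\right) = \left(-80\right) \left(-1094\right) = 87520$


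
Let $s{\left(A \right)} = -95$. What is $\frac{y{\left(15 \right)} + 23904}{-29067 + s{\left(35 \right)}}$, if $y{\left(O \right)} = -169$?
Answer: $- \frac{23735}{29162} \approx -0.8139$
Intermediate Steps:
$\frac{y{\left(15 \right)} + 23904}{-29067 + s{\left(35 \right)}} = \frac{-169 + 23904}{-29067 - 95} = \frac{23735}{-29162} = 23735 \left(- \frac{1}{29162}\right) = - \frac{23735}{29162}$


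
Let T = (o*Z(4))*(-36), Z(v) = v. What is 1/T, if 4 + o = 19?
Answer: -1/2160 ≈ -0.00046296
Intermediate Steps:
o = 15 (o = -4 + 19 = 15)
T = -2160 (T = (15*4)*(-36) = 60*(-36) = -2160)
1/T = 1/(-2160) = -1/2160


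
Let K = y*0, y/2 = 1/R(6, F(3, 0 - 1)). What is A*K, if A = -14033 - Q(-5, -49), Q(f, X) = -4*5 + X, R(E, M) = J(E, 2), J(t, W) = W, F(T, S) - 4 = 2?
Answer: 0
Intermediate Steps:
F(T, S) = 6 (F(T, S) = 4 + 2 = 6)
R(E, M) = 2
Q(f, X) = -20 + X
y = 1 (y = 2/2 = 2*(1/2) = 1)
K = 0 (K = 1*0 = 0)
A = -13964 (A = -14033 - (-20 - 49) = -14033 - 1*(-69) = -14033 + 69 = -13964)
A*K = -13964*0 = 0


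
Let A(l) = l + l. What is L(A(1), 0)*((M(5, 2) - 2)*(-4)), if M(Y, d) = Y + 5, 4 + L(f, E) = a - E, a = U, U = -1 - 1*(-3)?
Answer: 64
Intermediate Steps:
U = 2 (U = -1 + 3 = 2)
A(l) = 2*l
a = 2
L(f, E) = -2 - E (L(f, E) = -4 + (2 - E) = -2 - E)
M(Y, d) = 5 + Y
L(A(1), 0)*((M(5, 2) - 2)*(-4)) = (-2 - 1*0)*(((5 + 5) - 2)*(-4)) = (-2 + 0)*((10 - 2)*(-4)) = -16*(-4) = -2*(-32) = 64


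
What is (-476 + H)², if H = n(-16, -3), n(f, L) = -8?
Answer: 234256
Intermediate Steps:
H = -8
(-476 + H)² = (-476 - 8)² = (-484)² = 234256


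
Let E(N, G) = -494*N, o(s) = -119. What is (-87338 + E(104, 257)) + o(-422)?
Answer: -138833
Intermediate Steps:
(-87338 + E(104, 257)) + o(-422) = (-87338 - 494*104) - 119 = (-87338 - 51376) - 119 = -138714 - 119 = -138833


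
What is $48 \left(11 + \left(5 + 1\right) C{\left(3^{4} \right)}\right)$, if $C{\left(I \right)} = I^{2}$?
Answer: $1890096$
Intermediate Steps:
$48 \left(11 + \left(5 + 1\right) C{\left(3^{4} \right)}\right) = 48 \left(11 + \left(5 + 1\right) \left(3^{4}\right)^{2}\right) = 48 \left(11 + 6 \cdot 81^{2}\right) = 48 \left(11 + 6 \cdot 6561\right) = 48 \left(11 + 39366\right) = 48 \cdot 39377 = 1890096$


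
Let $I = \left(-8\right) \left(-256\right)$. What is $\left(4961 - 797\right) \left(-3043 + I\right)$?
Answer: $-4143180$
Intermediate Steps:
$I = 2048$
$\left(4961 - 797\right) \left(-3043 + I\right) = \left(4961 - 797\right) \left(-3043 + 2048\right) = 4164 \left(-995\right) = -4143180$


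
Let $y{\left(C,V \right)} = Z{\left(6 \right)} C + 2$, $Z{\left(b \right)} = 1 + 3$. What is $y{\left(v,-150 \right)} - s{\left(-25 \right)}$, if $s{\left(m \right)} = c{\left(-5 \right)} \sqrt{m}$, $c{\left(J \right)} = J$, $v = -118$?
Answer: $-470 + 25 i \approx -470.0 + 25.0 i$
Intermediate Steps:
$Z{\left(b \right)} = 4$
$y{\left(C,V \right)} = 2 + 4 C$ ($y{\left(C,V \right)} = 4 C + 2 = 2 + 4 C$)
$s{\left(m \right)} = - 5 \sqrt{m}$
$y{\left(v,-150 \right)} - s{\left(-25 \right)} = \left(2 + 4 \left(-118\right)\right) - - 5 \sqrt{-25} = \left(2 - 472\right) - - 5 \cdot 5 i = -470 - - 25 i = -470 + 25 i$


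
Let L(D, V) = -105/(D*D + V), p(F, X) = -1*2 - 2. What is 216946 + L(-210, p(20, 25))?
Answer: 9566450711/44096 ≈ 2.1695e+5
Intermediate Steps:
p(F, X) = -4 (p(F, X) = -2 - 2 = -4)
L(D, V) = -105/(V + D²) (L(D, V) = -105/(D² + V) = -105/(V + D²))
216946 + L(-210, p(20, 25)) = 216946 - 105/(-4 + (-210)²) = 216946 - 105/(-4 + 44100) = 216946 - 105/44096 = 9566450711/44096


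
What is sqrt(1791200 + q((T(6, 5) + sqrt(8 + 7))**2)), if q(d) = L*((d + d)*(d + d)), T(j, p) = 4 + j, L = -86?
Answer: 10*sqrt(-48222 - 15824*sqrt(15)) ≈ 3309.2*I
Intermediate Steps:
q(d) = -344*d**2 (q(d) = -86*(d + d)*(d + d) = -86*2*d*2*d = -344*d**2)
sqrt(1791200 + q((T(6, 5) + sqrt(8 + 7))**2)) = sqrt(1791200 - 344*((4 + 6) + sqrt(8 + 7))**4) = sqrt(1791200 - 344*(10 + sqrt(15))**4)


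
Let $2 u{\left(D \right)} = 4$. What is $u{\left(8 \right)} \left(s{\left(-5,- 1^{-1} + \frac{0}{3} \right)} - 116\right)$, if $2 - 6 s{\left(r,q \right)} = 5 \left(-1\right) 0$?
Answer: $- \frac{694}{3} \approx -231.33$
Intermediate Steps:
$u{\left(D \right)} = 2$ ($u{\left(D \right)} = \frac{1}{2} \cdot 4 = 2$)
$s{\left(r,q \right)} = \frac{1}{3}$ ($s{\left(r,q \right)} = \frac{1}{3} - \frac{5 \left(-1\right) 0}{6} = \frac{1}{3} - \frac{\left(-5\right) 0}{6} = \frac{1}{3} - 0 = \frac{1}{3} + 0 = \frac{1}{3}$)
$u{\left(8 \right)} \left(s{\left(-5,- 1^{-1} + \frac{0}{3} \right)} - 116\right) = 2 \left(\frac{1}{3} - 116\right) = 2 \left(- \frac{347}{3}\right) = - \frac{694}{3}$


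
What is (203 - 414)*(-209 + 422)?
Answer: -44943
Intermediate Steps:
(203 - 414)*(-209 + 422) = -211*213 = -44943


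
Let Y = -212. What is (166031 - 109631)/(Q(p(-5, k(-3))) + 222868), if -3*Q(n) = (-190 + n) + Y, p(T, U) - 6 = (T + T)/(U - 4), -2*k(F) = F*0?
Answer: 67680/267599 ≈ 0.25292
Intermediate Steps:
k(F) = 0 (k(F) = -F*0/2 = -½*0 = 0)
p(T, U) = 6 + 2*T/(-4 + U) (p(T, U) = 6 + (T + T)/(U - 4) = 6 + (2*T)/(-4 + U) = 6 + 2*T/(-4 + U))
Q(n) = 134 - n/3 (Q(n) = -((-190 + n) - 212)/3 = -(-402 + n)/3 = 134 - n/3)
(166031 - 109631)/(Q(p(-5, k(-3))) + 222868) = (166031 - 109631)/((134 - 2*(-12 - 5 + 3*0)/(3*(-4 + 0))) + 222868) = 56400/((134 - 2*(-12 - 5 + 0)/(3*(-4))) + 222868) = 56400/((134 - 2*(-1)*(-17)/(3*4)) + 222868) = 56400/((134 - ⅓*17/2) + 222868) = 56400/((134 - 17/6) + 222868) = 56400/(787/6 + 222868) = 56400/(1337995/6) = 56400*(6/1337995) = 67680/267599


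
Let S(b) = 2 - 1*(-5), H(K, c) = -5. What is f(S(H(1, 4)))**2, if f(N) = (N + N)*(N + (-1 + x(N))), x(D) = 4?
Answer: 19600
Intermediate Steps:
S(b) = 7 (S(b) = 2 + 5 = 7)
f(N) = 2*N*(3 + N) (f(N) = (N + N)*(N + (-1 + 4)) = (2*N)*(N + 3) = (2*N)*(3 + N) = 2*N*(3 + N))
f(S(H(1, 4)))**2 = (2*7*(3 + 7))**2 = (2*7*10)**2 = 140**2 = 19600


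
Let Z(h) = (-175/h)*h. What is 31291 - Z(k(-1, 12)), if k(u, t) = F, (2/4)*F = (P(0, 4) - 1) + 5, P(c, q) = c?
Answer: 31466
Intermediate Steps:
F = 8 (F = 2*((0 - 1) + 5) = 2*(-1 + 5) = 2*4 = 8)
k(u, t) = 8
Z(h) = -175
31291 - Z(k(-1, 12)) = 31291 - 1*(-175) = 31291 + 175 = 31466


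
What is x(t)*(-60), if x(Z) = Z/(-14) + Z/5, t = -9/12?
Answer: 81/14 ≈ 5.7857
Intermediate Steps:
t = -¾ (t = -9*1/12 = -¾ ≈ -0.75000)
x(Z) = 9*Z/70 (x(Z) = Z*(-1/14) + Z*(⅕) = -Z/14 + Z/5 = 9*Z/70)
x(t)*(-60) = ((9/70)*(-¾))*(-60) = -27/280*(-60) = 81/14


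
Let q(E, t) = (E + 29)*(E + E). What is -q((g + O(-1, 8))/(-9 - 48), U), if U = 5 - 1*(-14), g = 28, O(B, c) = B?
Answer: 9756/361 ≈ 27.025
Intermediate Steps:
U = 19 (U = 5 + 14 = 19)
q(E, t) = 2*E*(29 + E) (q(E, t) = (29 + E)*(2*E) = 2*E*(29 + E))
-q((g + O(-1, 8))/(-9 - 48), U) = -2*(28 - 1)/(-9 - 48)*(29 + (28 - 1)/(-9 - 48)) = -2*27/(-57)*(29 + 27/(-57)) = -2*27*(-1/57)*(29 + 27*(-1/57)) = -2*(-9)*(29 - 9/19)/19 = -2*(-9)*542/(19*19) = -1*(-9756/361) = 9756/361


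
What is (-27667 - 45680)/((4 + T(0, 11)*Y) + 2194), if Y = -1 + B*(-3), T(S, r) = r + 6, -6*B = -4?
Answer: -73347/2147 ≈ -34.163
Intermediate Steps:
B = 2/3 (B = -1/6*(-4) = 2/3 ≈ 0.66667)
T(S, r) = 6 + r
Y = -3 (Y = -1 + (2/3)*(-3) = -1 - 2 = -3)
(-27667 - 45680)/((4 + T(0, 11)*Y) + 2194) = (-27667 - 45680)/((4 + (6 + 11)*(-3)) + 2194) = -73347/((4 + 17*(-3)) + 2194) = -73347/((4 - 51) + 2194) = -73347/(-47 + 2194) = -73347/2147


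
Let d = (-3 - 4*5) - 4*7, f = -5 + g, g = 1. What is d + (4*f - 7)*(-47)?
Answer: 1030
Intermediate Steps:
f = -4 (f = -5 + 1 = -4)
d = -51 (d = (-3 - 20) - 28 = -23 - 28 = -51)
d + (4*f - 7)*(-47) = -51 + (4*(-4) - 7)*(-47) = -51 + (-16 - 7)*(-47) = -51 - 23*(-47) = -51 + 1081 = 1030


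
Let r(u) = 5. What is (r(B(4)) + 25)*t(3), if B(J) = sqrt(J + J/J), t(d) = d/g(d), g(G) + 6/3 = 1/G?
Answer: -54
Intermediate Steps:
g(G) = -2 + 1/G
t(d) = d/(-2 + 1/d)
B(J) = sqrt(1 + J) (B(J) = sqrt(J + 1) = sqrt(1 + J))
(r(B(4)) + 25)*t(3) = (5 + 25)*(-1*3**2/(-1 + 2*3)) = 30*(-1*9/(-1 + 6)) = 30*(-1*9/5) = 30*(-1*9*1/5) = 30*(-9/5) = -54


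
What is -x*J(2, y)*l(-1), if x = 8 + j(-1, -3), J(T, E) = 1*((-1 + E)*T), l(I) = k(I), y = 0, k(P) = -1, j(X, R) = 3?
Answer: -22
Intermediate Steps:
l(I) = -1
J(T, E) = T*(-1 + E) (J(T, E) = 1*(T*(-1 + E)) = T*(-1 + E))
x = 11 (x = 8 + 3 = 11)
-x*J(2, y)*l(-1) = -11*(2*(-1 + 0))*(-1) = -11*(2*(-1))*(-1) = -11*(-2)*(-1) = -(-22)*(-1) = -1*22 = -22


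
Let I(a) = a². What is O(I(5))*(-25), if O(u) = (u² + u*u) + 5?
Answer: -31375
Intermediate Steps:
O(u) = 5 + 2*u² (O(u) = (u² + u²) + 5 = 2*u² + 5 = 5 + 2*u²)
O(I(5))*(-25) = (5 + 2*(5²)²)*(-25) = (5 + 2*25²)*(-25) = (5 + 2*625)*(-25) = (5 + 1250)*(-25) = 1255*(-25) = -31375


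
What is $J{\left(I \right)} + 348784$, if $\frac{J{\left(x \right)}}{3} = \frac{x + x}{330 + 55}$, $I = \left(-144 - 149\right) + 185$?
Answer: $\frac{134281192}{385} \approx 3.4878 \cdot 10^{5}$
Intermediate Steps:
$I = -108$ ($I = -293 + 185 = -108$)
$J{\left(x \right)} = \frac{6 x}{385}$ ($J{\left(x \right)} = 3 \frac{x + x}{330 + 55} = 3 \frac{2 x}{385} = \frac{6 x}{385}$)
$J{\left(I \right)} + 348784 = \frac{6}{385} \left(-108\right) + 348784 = - \frac{648}{385} + 348784 = \frac{134281192}{385}$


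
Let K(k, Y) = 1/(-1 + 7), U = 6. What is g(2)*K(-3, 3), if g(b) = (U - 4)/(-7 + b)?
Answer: -1/15 ≈ -0.066667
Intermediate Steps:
K(k, Y) = ⅙ (K(k, Y) = 1/6 = ⅙)
g(b) = 2/(-7 + b) (g(b) = (6 - 4)/(-7 + b) = 2/(-7 + b))
g(2)*K(-3, 3) = (2/(-7 + 2))*(⅙) = (2/(-5))*(⅙) = (2*(-⅕))*(⅙) = -⅖*⅙ = -1/15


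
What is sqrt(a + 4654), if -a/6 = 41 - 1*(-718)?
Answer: 10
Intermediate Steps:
a = -4554 (a = -6*(41 - 1*(-718)) = -6*(41 + 718) = -6*759 = -4554)
sqrt(a + 4654) = sqrt(-4554 + 4654) = sqrt(100) = 10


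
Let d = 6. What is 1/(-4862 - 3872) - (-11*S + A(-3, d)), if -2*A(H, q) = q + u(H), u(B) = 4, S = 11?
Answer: 1100483/8734 ≈ 126.00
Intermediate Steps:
A(H, q) = -2 - q/2 (A(H, q) = -(q + 4)/2 = -(4 + q)/2 = -2 - q/2)
1/(-4862 - 3872) - (-11*S + A(-3, d)) = 1/(-4862 - 3872) - (-11*11 + (-2 - ½*6)) = 1/(-8734) - (-121 + (-2 - 3)) = -1/8734 - (-121 - 5) = -1/8734 - 1*(-126) = -1/8734 + 126 = 1100483/8734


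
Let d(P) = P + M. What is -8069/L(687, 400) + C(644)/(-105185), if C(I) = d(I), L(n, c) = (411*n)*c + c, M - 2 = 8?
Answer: -137089157/21798037600 ≈ -0.0062891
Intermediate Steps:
M = 10 (M = 2 + 8 = 10)
d(P) = 10 + P (d(P) = P + 10 = 10 + P)
L(n, c) = c + 411*c*n (L(n, c) = 411*c*n + c = c + 411*c*n)
C(I) = 10 + I
-8069/L(687, 400) + C(644)/(-105185) = -8069*1/(400*(1 + 411*687)) + (10 + 644)/(-105185) = -8069*1/(400*(1 + 282357)) + 654*(-1/105185) = -8069/(400*282358) - 6/965 = -8069/112943200 - 6/965 = -137089157/21798037600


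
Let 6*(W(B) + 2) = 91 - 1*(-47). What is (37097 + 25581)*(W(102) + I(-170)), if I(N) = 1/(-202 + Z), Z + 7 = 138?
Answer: 93390220/71 ≈ 1.3154e+6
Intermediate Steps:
Z = 131 (Z = -7 + 138 = 131)
I(N) = -1/71 (I(N) = 1/(-202 + 131) = 1/(-71) = -1/71)
W(B) = 21 (W(B) = -2 + (91 - 1*(-47))/6 = -2 + (91 + 47)/6 = -2 + (⅙)*138 = -2 + 23 = 21)
(37097 + 25581)*(W(102) + I(-170)) = (37097 + 25581)*(21 - 1/71) = 62678*(1490/71) = 93390220/71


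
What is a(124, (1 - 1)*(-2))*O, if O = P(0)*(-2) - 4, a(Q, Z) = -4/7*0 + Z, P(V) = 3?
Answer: 0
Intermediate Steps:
a(Q, Z) = Z (a(Q, Z) = -4*⅐*0 + Z = -4/7*0 + Z = 0 + Z = Z)
O = -10 (O = 3*(-2) - 4 = -6 - 4 = -10)
a(124, (1 - 1)*(-2))*O = ((1 - 1)*(-2))*(-10) = (0*(-2))*(-10) = 0*(-10) = 0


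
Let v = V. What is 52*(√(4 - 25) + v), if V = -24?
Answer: -1248 + 52*I*√21 ≈ -1248.0 + 238.29*I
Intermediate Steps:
v = -24
52*(√(4 - 25) + v) = 52*(√(4 - 25) - 24) = 52*(√(-21) - 24) = 52*(I*√21 - 24) = 52*(-24 + I*√21) = -1248 + 52*I*√21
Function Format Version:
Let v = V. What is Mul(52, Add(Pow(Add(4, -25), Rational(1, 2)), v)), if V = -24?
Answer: Add(-1248, Mul(52, I, Pow(21, Rational(1, 2)))) ≈ Add(-1248.0, Mul(238.29, I))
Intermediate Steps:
v = -24
Mul(52, Add(Pow(Add(4, -25), Rational(1, 2)), v)) = Mul(52, Add(Pow(Add(4, -25), Rational(1, 2)), -24)) = Mul(52, Add(Pow(-21, Rational(1, 2)), -24)) = Mul(52, Add(Mul(I, Pow(21, Rational(1, 2))), -24)) = Mul(52, Add(-24, Mul(I, Pow(21, Rational(1, 2))))) = Add(-1248, Mul(52, I, Pow(21, Rational(1, 2))))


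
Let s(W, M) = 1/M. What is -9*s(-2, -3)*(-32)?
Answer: -96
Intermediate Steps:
-9*s(-2, -3)*(-32) = -9/(-3)*(-32) = -9*(-⅓)*(-32) = 3*(-32) = -96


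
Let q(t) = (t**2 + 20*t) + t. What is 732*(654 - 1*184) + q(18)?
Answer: 344742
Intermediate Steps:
q(t) = t**2 + 21*t
732*(654 - 1*184) + q(18) = 732*(654 - 1*184) + 18*(21 + 18) = 732*(654 - 184) + 18*39 = 732*470 + 702 = 344040 + 702 = 344742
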